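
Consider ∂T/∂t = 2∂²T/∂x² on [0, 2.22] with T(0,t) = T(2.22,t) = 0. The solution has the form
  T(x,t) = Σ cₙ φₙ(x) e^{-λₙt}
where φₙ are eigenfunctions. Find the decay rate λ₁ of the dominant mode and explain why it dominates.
Eigenvalues: λₙ = 2n²π²/2.22².
First three modes:
  n=1: λ₁ = 2π²/2.22² ≈ 4.005
  n=2: λ₂ = 8π²/2.22² ≈ 16.021 (4× faster decay)
  n=3: λ₃ = 18π²/2.22² ≈ 36.047 (9× faster decay)
As t → ∞, higher modes decay exponentially faster. The n=1 mode dominates: T ~ c₁ sin(πx/2.22) e^{-λ₁t}.
Decay rate: λ₁ = 2π²/2.22² ≈ 4.005.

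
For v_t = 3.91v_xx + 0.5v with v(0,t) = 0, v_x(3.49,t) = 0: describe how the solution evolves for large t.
v → 0. Diffusion dominates reaction (r=0.5 < κπ²/(4L²)≈0.79); solution decays.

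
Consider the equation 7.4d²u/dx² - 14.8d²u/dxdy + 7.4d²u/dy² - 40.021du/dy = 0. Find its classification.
Parabolic. (A = 7.4, B = -14.8, C = 7.4 gives B² - 4AC = 0.)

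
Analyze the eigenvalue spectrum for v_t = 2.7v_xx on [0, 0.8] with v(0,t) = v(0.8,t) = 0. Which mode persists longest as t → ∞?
Eigenvalues: λₙ = 2.7n²π²/0.8².
First three modes:
  n=1: λ₁ = 2.7π²/0.8² ≈ 41.637
  n=2: λ₂ = 10.8π²/0.8² ≈ 166.55 (4× faster decay)
  n=3: λ₃ = 24.3π²/0.8² ≈ 374.737 (9× faster decay)
As t → ∞, higher modes decay exponentially faster. The n=1 mode dominates: v ~ c₁ sin(πx/0.8) e^{-λ₁t}.
Decay rate: λ₁ = 2.7π²/0.8² ≈ 41.637.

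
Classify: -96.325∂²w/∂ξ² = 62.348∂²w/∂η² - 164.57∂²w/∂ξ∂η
Rewriting in standard form: -96.325∂²w/∂ξ² + 164.57∂²w/∂ξ∂η - 62.348∂²w/∂η² = 0. Hyperbolic (discriminant = 3060.6005).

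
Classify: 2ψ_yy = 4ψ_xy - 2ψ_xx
Rewriting in standard form: 2ψ_xx - 4ψ_xy + 2ψ_yy = 0. Parabolic (discriminant = 0).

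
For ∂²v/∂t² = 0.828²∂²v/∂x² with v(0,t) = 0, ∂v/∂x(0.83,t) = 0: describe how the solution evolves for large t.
v oscillates (no decay). Energy is conserved; the solution oscillates indefinitely as standing waves.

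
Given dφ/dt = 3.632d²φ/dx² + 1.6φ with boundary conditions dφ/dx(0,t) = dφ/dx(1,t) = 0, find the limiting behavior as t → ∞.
φ grows unboundedly. With Neumann BCs the constant mode has diffusion eigenvalue 0, so any r > 0 makes it grow like e^(1.6t); solution grows exponentially.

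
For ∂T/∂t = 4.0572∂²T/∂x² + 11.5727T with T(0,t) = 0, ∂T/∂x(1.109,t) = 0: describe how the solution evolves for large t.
T grows unboundedly. Reaction dominates diffusion (r=11.5727 > κπ²/(4L²)≈8.14); solution grows exponentially.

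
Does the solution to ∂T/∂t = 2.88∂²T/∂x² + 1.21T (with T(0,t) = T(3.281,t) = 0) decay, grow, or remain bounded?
T → 0. Diffusion dominates reaction (r=1.21 < κπ²/L²≈2.64); solution decays.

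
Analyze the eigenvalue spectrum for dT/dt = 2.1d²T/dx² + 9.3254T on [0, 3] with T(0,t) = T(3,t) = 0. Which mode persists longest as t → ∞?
Eigenvalues: λₙ = 2.1n²π²/3² - 9.3254.
First three modes:
  n=1: λ₁ = 2.1π²/3² - 9.3254 ≈ -7.022
  n=2: λ₂ = 8.4π²/3² - 9.3254 ≈ -0.114
  n=3: λ₃ = 18.9π²/3² - 9.3254 ≈ 11.401
Since 2.1π²/3² ≈ 2.303 < 9.3254, λ₁ < 0.
The n=1 mode grows fastest (−λₙ is largest for n=1) → dominates.
Asymptotic: T ~ c₁ sin(πx/3) e^{7.022t} (exponential growth at rate −λ₁ ≈ 7.022).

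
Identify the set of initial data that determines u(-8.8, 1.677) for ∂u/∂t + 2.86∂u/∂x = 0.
A single point: x = -13.59622. The characteristic through (-8.8, 1.677) is x - 2.86t = const, so x = -8.8 - 2.86·1.677 = -13.59622.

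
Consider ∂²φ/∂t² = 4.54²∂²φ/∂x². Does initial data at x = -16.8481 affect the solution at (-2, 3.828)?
Yes. The domain of dependence is [-19.37912, 15.37912], and -16.8481 ∈ [-19.37912, 15.37912].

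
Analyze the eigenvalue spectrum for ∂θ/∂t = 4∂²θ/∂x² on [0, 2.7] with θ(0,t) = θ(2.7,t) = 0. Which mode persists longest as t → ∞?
Eigenvalues: λₙ = 4n²π²/2.7².
First three modes:
  n=1: λ₁ = 4π²/2.7² ≈ 5.415
  n=2: λ₂ = 16π²/2.7² ≈ 21.662 (4× faster decay)
  n=3: λ₃ = 36π²/2.7² ≈ 48.739 (9× faster decay)
As t → ∞, higher modes decay exponentially faster. The n=1 mode dominates: θ ~ c₁ sin(πx/2.7) e^{-λ₁t}.
Decay rate: λ₁ = 4π²/2.7² ≈ 5.415.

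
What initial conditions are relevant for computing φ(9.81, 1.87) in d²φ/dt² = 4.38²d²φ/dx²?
Domain of dependence: [1.6194, 18.0006]. Signals travel at speed 4.38, so data within |x - 9.81| ≤ 4.38·1.87 = 8.1906 can reach the point.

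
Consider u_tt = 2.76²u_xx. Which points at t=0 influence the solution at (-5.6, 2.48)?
Domain of dependence: [-12.4448, 1.2448]. Signals travel at speed 2.76, so data within |x - -5.6| ≤ 2.76·2.48 = 6.8448 can reach the point.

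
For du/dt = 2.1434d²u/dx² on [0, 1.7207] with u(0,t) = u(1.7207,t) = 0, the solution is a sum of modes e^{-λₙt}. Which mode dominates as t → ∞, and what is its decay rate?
Eigenvalues: λₙ = 2.1434n²π²/1.7207².
First three modes:
  n=1: λ₁ = 2.1434π²/1.7207² ≈ 7.145
  n=2: λ₂ = 8.5736π²/1.7207² ≈ 28.579 (4× faster decay)
  n=3: λ₃ = 19.2906π²/1.7207² ≈ 64.304 (9× faster decay)
As t → ∞, higher modes decay exponentially faster. The n=1 mode dominates: u ~ c₁ sin(πx/1.7207) e^{-λ₁t}.
Decay rate: λ₁ = 2.1434π²/1.7207² ≈ 7.145.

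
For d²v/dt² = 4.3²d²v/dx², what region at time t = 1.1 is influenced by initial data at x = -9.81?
Domain of influence: [-14.54, -5.08]. Data at x = -9.81 spreads outward at speed 4.3.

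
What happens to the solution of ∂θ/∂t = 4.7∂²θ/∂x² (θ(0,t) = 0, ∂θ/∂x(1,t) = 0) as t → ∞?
θ → 0. Heat escapes through the Dirichlet boundary.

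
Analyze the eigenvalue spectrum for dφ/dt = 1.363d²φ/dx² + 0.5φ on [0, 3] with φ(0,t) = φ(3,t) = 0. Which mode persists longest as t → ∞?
Eigenvalues: λₙ = 1.363n²π²/3² - 0.5.
First three modes:
  n=1: λ₁ = 1.363π²/3² - 0.5 ≈ 0.995
  n=2: λ₂ = 5.452π²/3² - 0.5 ≈ 5.479
  n=3: λ₃ = 12.267π²/3² - 0.5 ≈ 12.952
Since 1.363π²/3² ≈ 1.495 > 0.5, all λₙ > 0.
The n=1 mode decays slowest → dominates as t → ∞.
Asymptotic: φ ~ c₁ sin(πx/3) e^{-λ₁t} with decay rate λ₁ ≈ 0.995.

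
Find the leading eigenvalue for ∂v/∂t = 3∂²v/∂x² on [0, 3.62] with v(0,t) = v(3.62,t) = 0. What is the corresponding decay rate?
Eigenvalues: λₙ = 3n²π²/3.62².
First three modes:
  n=1: λ₁ = 3π²/3.62² ≈ 2.259
  n=2: λ₂ = 12π²/3.62² ≈ 9.038 (4× faster decay)
  n=3: λ₃ = 27π²/3.62² ≈ 20.335 (9× faster decay)
As t → ∞, higher modes decay exponentially faster. The n=1 mode dominates: v ~ c₁ sin(πx/3.62) e^{-λ₁t}.
Decay rate: λ₁ = 3π²/3.62² ≈ 2.259.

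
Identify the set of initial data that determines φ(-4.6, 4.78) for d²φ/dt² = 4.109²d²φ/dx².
Domain of dependence: [-24.24102, 15.04102]. Signals travel at speed 4.109, so data within |x - -4.6| ≤ 4.109·4.78 = 19.64102 can reach the point.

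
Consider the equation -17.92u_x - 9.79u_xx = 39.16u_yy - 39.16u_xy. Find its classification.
Rewriting in standard form: -9.79u_xx + 39.16u_xy - 39.16u_yy - 17.92u_x = 0. Parabolic. (A = -9.79, B = 39.16, C = -39.16 gives B² - 4AC = 0.)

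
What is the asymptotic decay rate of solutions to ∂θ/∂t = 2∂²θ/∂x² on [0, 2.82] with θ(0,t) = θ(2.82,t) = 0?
Eigenvalues: λₙ = 2n²π²/2.82².
First three modes:
  n=1: λ₁ = 2π²/2.82² ≈ 2.482
  n=2: λ₂ = 8π²/2.82² ≈ 9.929 (4× faster decay)
  n=3: λ₃ = 18π²/2.82² ≈ 22.34 (9× faster decay)
As t → ∞, higher modes decay exponentially faster. The n=1 mode dominates: θ ~ c₁ sin(πx/2.82) e^{-λ₁t}.
Decay rate: λ₁ = 2π²/2.82² ≈ 2.482.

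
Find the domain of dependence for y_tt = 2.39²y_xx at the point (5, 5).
Domain of dependence: [-6.95, 16.95]. Signals travel at speed 2.39, so data within |x - 5| ≤ 2.39·5 = 11.95 can reach the point.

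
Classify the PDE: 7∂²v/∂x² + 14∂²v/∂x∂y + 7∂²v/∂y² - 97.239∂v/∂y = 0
A = 7, B = 14, C = 7. Discriminant B² - 4AC = 0. Since 0 = 0, parabolic.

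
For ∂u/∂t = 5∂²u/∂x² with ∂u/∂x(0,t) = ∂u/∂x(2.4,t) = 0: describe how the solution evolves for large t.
u → constant (steady state). Heat is conserved (no flux at boundaries); solution approaches the spatial average.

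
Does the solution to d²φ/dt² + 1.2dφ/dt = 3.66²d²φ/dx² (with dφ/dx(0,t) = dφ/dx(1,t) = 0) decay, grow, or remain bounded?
φ → constant (steady state). Damping (γ=1.2) dissipates the nonconstant modes; with Neumann BCs the spatial average obeys M''+γM'=0 and tends to a finite limit.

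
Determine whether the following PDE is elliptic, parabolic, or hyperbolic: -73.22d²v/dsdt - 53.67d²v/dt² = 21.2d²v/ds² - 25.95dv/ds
Rewriting in standard form: -21.2d²v/ds² - 73.22d²v/dsdt - 53.67d²v/dt² + 25.95dv/ds = 0. Coefficients: A = -21.2, B = -73.22, C = -53.67. B² - 4AC = 809.9524, which is positive, so the equation is hyperbolic.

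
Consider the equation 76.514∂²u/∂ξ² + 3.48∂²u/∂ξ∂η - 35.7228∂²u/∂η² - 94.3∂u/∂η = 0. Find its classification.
Hyperbolic. (A = 76.514, B = 3.48, C = -35.7228 gives B² - 4AC = 10945.2876768.)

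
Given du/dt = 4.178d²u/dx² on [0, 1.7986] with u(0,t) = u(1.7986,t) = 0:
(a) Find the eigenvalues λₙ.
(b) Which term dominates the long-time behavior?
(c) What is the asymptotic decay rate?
Eigenvalues: λₙ = 4.178n²π²/1.7986².
First three modes:
  n=1: λ₁ = 4.178π²/1.7986² ≈ 12.747
  n=2: λ₂ = 16.712π²/1.7986² ≈ 50.987 (4× faster decay)
  n=3: λ₃ = 37.602π²/1.7986² ≈ 114.721 (9× faster decay)
As t → ∞, higher modes decay exponentially faster. The n=1 mode dominates: u ~ c₁ sin(πx/1.7986) e^{-λ₁t}.
Decay rate: λ₁ = 4.178π²/1.7986² ≈ 12.747.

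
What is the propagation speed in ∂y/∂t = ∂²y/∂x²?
Infinite. The heat equation is parabolic, not hyperbolic, so disturbances propagate instantly.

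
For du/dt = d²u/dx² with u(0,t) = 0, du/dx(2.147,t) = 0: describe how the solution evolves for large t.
u → 0. Heat escapes through the Dirichlet boundary.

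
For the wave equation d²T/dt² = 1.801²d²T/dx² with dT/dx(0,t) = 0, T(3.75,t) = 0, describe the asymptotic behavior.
T oscillates (no decay). Energy is conserved; the solution oscillates indefinitely as standing waves.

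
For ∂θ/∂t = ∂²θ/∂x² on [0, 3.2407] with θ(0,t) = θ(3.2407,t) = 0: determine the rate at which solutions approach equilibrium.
Eigenvalues: λₙ = n²π²/3.2407².
First three modes:
  n=1: λ₁ = π²/3.2407² ≈ 0.94
  n=2: λ₂ = 4π²/3.2407² ≈ 3.759 (4× faster decay)
  n=3: λ₃ = 9π²/3.2407² ≈ 8.458 (9× faster decay)
As t → ∞, higher modes decay exponentially faster. The n=1 mode dominates: θ ~ c₁ sin(πx/3.2407) e^{-λ₁t}.
Decay rate: λ₁ = π²/3.2407² ≈ 0.94.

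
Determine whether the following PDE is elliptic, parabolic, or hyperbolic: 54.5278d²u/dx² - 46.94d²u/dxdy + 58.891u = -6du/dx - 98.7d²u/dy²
Rewriting in standard form: 54.5278d²u/dx² - 46.94d²u/dxdy + 98.7d²u/dy² + 6du/dx + 58.891u = 0. Coefficients: A = 54.5278, B = -46.94, C = 98.7. B² - 4AC = -19324.21184, which is negative, so the equation is elliptic.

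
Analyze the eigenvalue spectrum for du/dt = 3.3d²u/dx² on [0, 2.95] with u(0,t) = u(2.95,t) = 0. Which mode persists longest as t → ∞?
Eigenvalues: λₙ = 3.3n²π²/2.95².
First three modes:
  n=1: λ₁ = 3.3π²/2.95² ≈ 3.743
  n=2: λ₂ = 13.2π²/2.95² ≈ 14.97 (4× faster decay)
  n=3: λ₃ = 29.7π²/2.95² ≈ 33.683 (9× faster decay)
As t → ∞, higher modes decay exponentially faster. The n=1 mode dominates: u ~ c₁ sin(πx/2.95) e^{-λ₁t}.
Decay rate: λ₁ = 3.3π²/2.95² ≈ 3.743.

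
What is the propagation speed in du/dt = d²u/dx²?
Infinite. The heat equation is parabolic, not hyperbolic, so disturbances propagate instantly.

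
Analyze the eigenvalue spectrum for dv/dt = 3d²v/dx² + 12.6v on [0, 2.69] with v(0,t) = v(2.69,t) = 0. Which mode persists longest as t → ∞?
Eigenvalues: λₙ = 3n²π²/2.69² - 12.6.
First three modes:
  n=1: λ₁ = 3π²/2.69² - 12.6 ≈ -8.508
  n=2: λ₂ = 12π²/2.69² - 12.6 ≈ 3.767
  n=3: λ₃ = 27π²/2.69² - 12.6 ≈ 24.226
Since 3π²/2.69² ≈ 4.092 < 12.6, λ₁ < 0.
The n=1 mode grows fastest (−λₙ is largest for n=1) → dominates.
Asymptotic: v ~ c₁ sin(πx/2.69) e^{8.508t} (exponential growth at rate −λ₁ ≈ 8.508).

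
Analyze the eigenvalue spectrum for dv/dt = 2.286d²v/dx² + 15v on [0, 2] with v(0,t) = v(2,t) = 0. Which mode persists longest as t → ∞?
Eigenvalues: λₙ = 2.286n²π²/2² - 15.
First three modes:
  n=1: λ₁ = 2.286π²/2² - 15 ≈ -9.36
  n=2: λ₂ = 9.144π²/2² - 15 ≈ 7.562
  n=3: λ₃ = 20.574π²/2² - 15 ≈ 35.764
Since 2.286π²/2² ≈ 5.64 < 15, λ₁ < 0.
The n=1 mode grows fastest (−λₙ is largest for n=1) → dominates.
Asymptotic: v ~ c₁ sin(πx/2) e^{9.36t} (exponential growth at rate −λ₁ ≈ 9.36).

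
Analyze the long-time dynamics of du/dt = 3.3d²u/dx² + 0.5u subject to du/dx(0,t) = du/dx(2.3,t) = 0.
Long-time behavior: u grows unboundedly. With Neumann BCs the constant mode has diffusion eigenvalue 0, so any r > 0 makes it grow like e^(0.5t); solution grows exponentially.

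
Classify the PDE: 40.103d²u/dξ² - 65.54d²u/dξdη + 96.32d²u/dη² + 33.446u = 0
A = 40.103, B = -65.54, C = 96.32. Discriminant B² - 4AC = -11155.39224. Since -11155.39224 < 0, elliptic.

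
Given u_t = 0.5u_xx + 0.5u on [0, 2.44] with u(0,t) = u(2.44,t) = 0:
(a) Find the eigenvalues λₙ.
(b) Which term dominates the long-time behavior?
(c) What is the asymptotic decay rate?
Eigenvalues: λₙ = 0.5n²π²/2.44² - 0.5.
First three modes:
  n=1: λ₁ = 0.5π²/2.44² - 0.5 ≈ 0.329
  n=2: λ₂ = 2π²/2.44² - 0.5 ≈ 2.816
  n=3: λ₃ = 4.5π²/2.44² - 0.5 ≈ 6.96
Since 0.5π²/2.44² ≈ 0.829 > 0.5, all λₙ > 0.
The n=1 mode decays slowest → dominates as t → ∞.
Asymptotic: u ~ c₁ sin(πx/2.44) e^{-λ₁t} with decay rate λ₁ ≈ 0.329.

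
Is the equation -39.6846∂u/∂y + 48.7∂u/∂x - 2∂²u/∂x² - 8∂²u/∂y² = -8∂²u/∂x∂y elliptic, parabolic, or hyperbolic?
Rewriting in standard form: -2∂²u/∂x² + 8∂²u/∂x∂y - 8∂²u/∂y² + 48.7∂u/∂x - 39.6846∂u/∂y = 0. Computing B² - 4AC with A = -2, B = 8, C = -8: discriminant = 0 (zero). Answer: parabolic.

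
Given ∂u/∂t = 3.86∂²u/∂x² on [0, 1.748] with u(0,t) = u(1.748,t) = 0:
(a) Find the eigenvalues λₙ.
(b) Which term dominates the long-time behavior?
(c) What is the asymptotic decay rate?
Eigenvalues: λₙ = 3.86n²π²/1.748².
First three modes:
  n=1: λ₁ = 3.86π²/1.748² ≈ 12.468
  n=2: λ₂ = 15.44π²/1.748² ≈ 49.873 (4× faster decay)
  n=3: λ₃ = 34.74π²/1.748² ≈ 112.214 (9× faster decay)
As t → ∞, higher modes decay exponentially faster. The n=1 mode dominates: u ~ c₁ sin(πx/1.748) e^{-λ₁t}.
Decay rate: λ₁ = 3.86π²/1.748² ≈ 12.468.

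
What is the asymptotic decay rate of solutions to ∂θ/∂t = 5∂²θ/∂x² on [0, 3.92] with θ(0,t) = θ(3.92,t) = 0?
Eigenvalues: λₙ = 5n²π²/3.92².
First three modes:
  n=1: λ₁ = 5π²/3.92² ≈ 3.211
  n=2: λ₂ = 20π²/3.92² ≈ 12.846 (4× faster decay)
  n=3: λ₃ = 45π²/3.92² ≈ 28.903 (9× faster decay)
As t → ∞, higher modes decay exponentially faster. The n=1 mode dominates: θ ~ c₁ sin(πx/3.92) e^{-λ₁t}.
Decay rate: λ₁ = 5π²/3.92² ≈ 3.211.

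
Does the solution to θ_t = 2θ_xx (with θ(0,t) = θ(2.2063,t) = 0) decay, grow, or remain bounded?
θ → 0. Heat diffuses out through both boundaries.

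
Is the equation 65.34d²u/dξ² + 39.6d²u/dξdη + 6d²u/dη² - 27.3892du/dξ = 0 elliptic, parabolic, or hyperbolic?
Computing B² - 4AC with A = 65.34, B = 39.6, C = 6: discriminant = 0 (zero). Answer: parabolic.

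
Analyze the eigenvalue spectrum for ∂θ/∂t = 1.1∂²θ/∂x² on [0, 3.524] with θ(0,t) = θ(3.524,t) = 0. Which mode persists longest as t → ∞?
Eigenvalues: λₙ = 1.1n²π²/3.524².
First three modes:
  n=1: λ₁ = 1.1π²/3.524² ≈ 0.874
  n=2: λ₂ = 4.4π²/3.524² ≈ 3.497 (4× faster decay)
  n=3: λ₃ = 9.9π²/3.524² ≈ 7.868 (9× faster decay)
As t → ∞, higher modes decay exponentially faster. The n=1 mode dominates: θ ~ c₁ sin(πx/3.524) e^{-λ₁t}.
Decay rate: λ₁ = 1.1π²/3.524² ≈ 0.874.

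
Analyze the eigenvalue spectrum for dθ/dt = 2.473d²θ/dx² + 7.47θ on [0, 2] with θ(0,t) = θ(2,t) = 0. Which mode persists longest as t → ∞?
Eigenvalues: λₙ = 2.473n²π²/2² - 7.47.
First three modes:
  n=1: λ₁ = 2.473π²/2² - 7.47 ≈ -1.368
  n=2: λ₂ = 9.892π²/2² - 7.47 ≈ 16.938
  n=3: λ₃ = 22.257π²/2² - 7.47 ≈ 47.447
Since 2.473π²/2² ≈ 6.102 < 7.47, λ₁ < 0.
The n=1 mode grows fastest (−λₙ is largest for n=1) → dominates.
Asymptotic: θ ~ c₁ sin(πx/2) e^{1.368t} (exponential growth at rate −λ₁ ≈ 1.368).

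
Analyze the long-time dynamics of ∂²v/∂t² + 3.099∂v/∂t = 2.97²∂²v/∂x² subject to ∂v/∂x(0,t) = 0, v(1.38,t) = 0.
Long-time behavior: v → 0. Damping (γ=3.099) dissipates energy; oscillations decay exponentially.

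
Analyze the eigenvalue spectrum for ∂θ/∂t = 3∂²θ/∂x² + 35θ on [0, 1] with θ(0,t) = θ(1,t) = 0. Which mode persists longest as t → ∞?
Eigenvalues: λₙ = 3n²π²/1² - 35.
First three modes:
  n=1: λ₁ = 3π² - 35 ≈ -5.391
  n=2: λ₂ = 12π² - 35 ≈ 83.435
  n=3: λ₃ = 27π² - 35 ≈ 231.479
Since 3π² ≈ 29.609 < 35, λ₁ < 0.
The n=1 mode grows fastest (−λₙ is largest for n=1) → dominates.
Asymptotic: θ ~ c₁ sin(πx/1) e^{5.391t} (exponential growth at rate −λ₁ ≈ 5.391).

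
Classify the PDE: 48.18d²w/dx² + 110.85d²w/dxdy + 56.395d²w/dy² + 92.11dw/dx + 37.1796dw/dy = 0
A = 48.18, B = 110.85, C = 56.395. Discriminant B² - 4AC = 1419.2781. Since 1419.2781 > 0, hyperbolic.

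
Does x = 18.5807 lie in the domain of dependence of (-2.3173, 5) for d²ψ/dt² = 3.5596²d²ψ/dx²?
No. The domain of dependence is [-20.1153, 15.4807], and 18.5807 is outside this interval.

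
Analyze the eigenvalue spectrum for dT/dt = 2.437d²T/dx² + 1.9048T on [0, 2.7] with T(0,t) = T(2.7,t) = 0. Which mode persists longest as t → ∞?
Eigenvalues: λₙ = 2.437n²π²/2.7² - 1.9048.
First three modes:
  n=1: λ₁ = 2.437π²/2.7² - 1.9048 ≈ 1.395
  n=2: λ₂ = 9.748π²/2.7² - 1.9048 ≈ 11.293
  n=3: λ₃ = 21.933π²/2.7² - 1.9048 ≈ 27.789
Since 2.437π²/2.7² ≈ 3.299 > 1.9048, all λₙ > 0.
The n=1 mode decays slowest → dominates as t → ∞.
Asymptotic: T ~ c₁ sin(πx/2.7) e^{-λ₁t} with decay rate λ₁ ≈ 1.395.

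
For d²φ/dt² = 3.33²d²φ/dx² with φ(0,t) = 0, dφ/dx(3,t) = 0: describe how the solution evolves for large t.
φ oscillates (no decay). Energy is conserved; the solution oscillates indefinitely as standing waves.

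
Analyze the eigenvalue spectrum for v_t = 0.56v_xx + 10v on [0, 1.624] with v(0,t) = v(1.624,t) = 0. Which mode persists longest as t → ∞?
Eigenvalues: λₙ = 0.56n²π²/1.624² - 10.
First three modes:
  n=1: λ₁ = 0.56π²/1.624² - 10 ≈ -7.904
  n=2: λ₂ = 2.24π²/1.624² - 10 ≈ -1.617
  n=3: λ₃ = 5.04π²/1.624² - 10 ≈ 8.861
Since 0.56π²/1.624² ≈ 2.096 < 10, λ₁ < 0.
The n=1 mode grows fastest (−λₙ is largest for n=1) → dominates.
Asymptotic: v ~ c₁ sin(πx/1.624) e^{7.904t} (exponential growth at rate −λ₁ ≈ 7.904).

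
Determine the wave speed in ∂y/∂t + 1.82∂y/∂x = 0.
Speed = 1.82. Information travels along x - 1.82t = const (rightward).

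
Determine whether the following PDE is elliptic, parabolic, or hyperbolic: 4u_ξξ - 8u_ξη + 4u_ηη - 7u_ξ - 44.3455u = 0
Coefficients: A = 4, B = -8, C = 4. B² - 4AC = 0, which is zero, so the equation is parabolic.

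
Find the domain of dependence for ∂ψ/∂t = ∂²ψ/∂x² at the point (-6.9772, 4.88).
The entire real line. The heat equation has infinite propagation speed: any initial disturbance instantly affects all points (though exponentially small far away).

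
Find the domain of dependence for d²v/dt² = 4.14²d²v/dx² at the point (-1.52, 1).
Domain of dependence: [-5.66, 2.62]. Signals travel at speed 4.14, so data within |x - -1.52| ≤ 4.14·1 = 4.14 can reach the point.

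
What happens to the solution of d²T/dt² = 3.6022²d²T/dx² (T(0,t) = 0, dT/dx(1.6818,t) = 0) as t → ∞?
T oscillates (no decay). Energy is conserved; the solution oscillates indefinitely as standing waves.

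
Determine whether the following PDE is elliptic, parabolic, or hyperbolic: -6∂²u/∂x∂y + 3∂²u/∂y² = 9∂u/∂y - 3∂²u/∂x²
Rewriting in standard form: 3∂²u/∂x² - 6∂²u/∂x∂y + 3∂²u/∂y² - 9∂u/∂y = 0. Coefficients: A = 3, B = -6, C = 3. B² - 4AC = 0, which is zero, so the equation is parabolic.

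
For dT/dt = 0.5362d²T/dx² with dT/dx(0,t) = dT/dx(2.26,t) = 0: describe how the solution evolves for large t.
T → constant (steady state). Heat is conserved (no flux at boundaries); solution approaches the spatial average.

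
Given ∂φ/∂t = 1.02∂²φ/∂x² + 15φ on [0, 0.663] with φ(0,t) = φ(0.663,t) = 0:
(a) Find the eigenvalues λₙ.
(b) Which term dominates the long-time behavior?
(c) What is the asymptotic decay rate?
Eigenvalues: λₙ = 1.02n²π²/0.663² - 15.
First three modes:
  n=1: λ₁ = 1.02π²/0.663² - 15 ≈ 7.902
  n=2: λ₂ = 4.08π²/0.663² - 15 ≈ 76.608
  n=3: λ₃ = 9.18π²/0.663² - 15 ≈ 191.118
Since 1.02π²/0.663² ≈ 22.902 > 15, all λₙ > 0.
The n=1 mode decays slowest → dominates as t → ∞.
Asymptotic: φ ~ c₁ sin(πx/0.663) e^{-λ₁t} with decay rate λ₁ ≈ 7.902.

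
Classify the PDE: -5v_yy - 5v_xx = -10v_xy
Rewriting in standard form: -5v_xx + 10v_xy - 5v_yy = 0. A = -5, B = 10, C = -5. Discriminant B² - 4AC = 0. Since 0 = 0, parabolic.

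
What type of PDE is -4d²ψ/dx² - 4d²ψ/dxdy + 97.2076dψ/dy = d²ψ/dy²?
Rewriting in standard form: -4d²ψ/dx² - 4d²ψ/dxdy - d²ψ/dy² + 97.2076dψ/dy = 0. With A = -4, B = -4, C = -1, the discriminant is 0. This is a parabolic PDE.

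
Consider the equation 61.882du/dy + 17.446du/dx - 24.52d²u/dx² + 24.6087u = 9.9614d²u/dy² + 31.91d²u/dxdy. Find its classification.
Rewriting in standard form: -24.52d²u/dx² - 31.91d²u/dxdy - 9.9614d²u/dy² + 17.446du/dx + 61.882du/dy + 24.6087u = 0. Hyperbolic. (A = -24.52, B = -31.91, C = -9.9614 gives B² - 4AC = 41.233988.)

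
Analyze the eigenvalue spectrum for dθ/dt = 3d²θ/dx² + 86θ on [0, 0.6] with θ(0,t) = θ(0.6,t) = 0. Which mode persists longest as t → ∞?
Eigenvalues: λₙ = 3n²π²/0.6² - 86.
First three modes:
  n=1: λ₁ = 3π²/0.6² - 86 ≈ -3.753
  n=2: λ₂ = 12π²/0.6² - 86 ≈ 242.987
  n=3: λ₃ = 27π²/0.6² - 86 ≈ 654.22
Since 3π²/0.6² ≈ 82.247 < 86, λ₁ < 0.
The n=1 mode grows fastest (−λₙ is largest for n=1) → dominates.
Asymptotic: θ ~ c₁ sin(πx/0.6) e^{3.753t} (exponential growth at rate −λ₁ ≈ 3.753).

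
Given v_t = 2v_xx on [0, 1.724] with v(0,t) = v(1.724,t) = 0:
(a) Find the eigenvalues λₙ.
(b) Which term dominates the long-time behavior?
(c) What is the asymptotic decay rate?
Eigenvalues: λₙ = 2n²π²/1.724².
First three modes:
  n=1: λ₁ = 2π²/1.724² ≈ 6.641
  n=2: λ₂ = 8π²/1.724² ≈ 26.565 (4× faster decay)
  n=3: λ₃ = 18π²/1.724² ≈ 59.772 (9× faster decay)
As t → ∞, higher modes decay exponentially faster. The n=1 mode dominates: v ~ c₁ sin(πx/1.724) e^{-λ₁t}.
Decay rate: λ₁ = 2π²/1.724² ≈ 6.641.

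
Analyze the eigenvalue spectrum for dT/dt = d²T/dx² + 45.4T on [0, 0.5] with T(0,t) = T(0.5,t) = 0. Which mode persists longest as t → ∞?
Eigenvalues: λₙ = n²π²/0.5² - 45.4.
First three modes:
  n=1: λ₁ = π²/0.5² - 45.4 ≈ -5.922
  n=2: λ₂ = 4π²/0.5² - 45.4 ≈ 112.514
  n=3: λ₃ = 9π²/0.5² - 45.4 ≈ 309.906
Since π²/0.5² ≈ 39.478 < 45.4, λ₁ < 0.
The n=1 mode grows fastest (−λₙ is largest for n=1) → dominates.
Asymptotic: T ~ c₁ sin(πx/0.5) e^{5.922t} (exponential growth at rate −λ₁ ≈ 5.922).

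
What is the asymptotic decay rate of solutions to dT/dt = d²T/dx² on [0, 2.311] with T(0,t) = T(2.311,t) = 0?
Eigenvalues: λₙ = n²π²/2.311².
First three modes:
  n=1: λ₁ = π²/2.311² ≈ 1.848
  n=2: λ₂ = 4π²/2.311² ≈ 7.392 (4× faster decay)
  n=3: λ₃ = 9π²/2.311² ≈ 16.632 (9× faster decay)
As t → ∞, higher modes decay exponentially faster. The n=1 mode dominates: T ~ c₁ sin(πx/2.311) e^{-λ₁t}.
Decay rate: λ₁ = π²/2.311² ≈ 1.848.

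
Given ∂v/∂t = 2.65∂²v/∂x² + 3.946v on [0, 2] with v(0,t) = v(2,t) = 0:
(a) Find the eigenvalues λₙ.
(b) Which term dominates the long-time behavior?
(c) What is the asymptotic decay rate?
Eigenvalues: λₙ = 2.65n²π²/2² - 3.946.
First three modes:
  n=1: λ₁ = 2.65π²/2² - 3.946 ≈ 2.593
  n=2: λ₂ = 10.6π²/2² - 3.946 ≈ 22.208
  n=3: λ₃ = 23.85π²/2² - 3.946 ≈ 54.902
Since 2.65π²/2² ≈ 6.539 > 3.946, all λₙ > 0.
The n=1 mode decays slowest → dominates as t → ∞.
Asymptotic: v ~ c₁ sin(πx/2) e^{-λ₁t} with decay rate λ₁ ≈ 2.593.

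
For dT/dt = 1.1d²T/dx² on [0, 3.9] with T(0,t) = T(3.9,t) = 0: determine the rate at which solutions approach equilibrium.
Eigenvalues: λₙ = 1.1n²π²/3.9².
First three modes:
  n=1: λ₁ = 1.1π²/3.9² ≈ 0.714
  n=2: λ₂ = 4.4π²/3.9² ≈ 2.855 (4× faster decay)
  n=3: λ₃ = 9.9π²/3.9² ≈ 6.424 (9× faster decay)
As t → ∞, higher modes decay exponentially faster. The n=1 mode dominates: T ~ c₁ sin(πx/3.9) e^{-λ₁t}.
Decay rate: λ₁ = 1.1π²/3.9² ≈ 0.714.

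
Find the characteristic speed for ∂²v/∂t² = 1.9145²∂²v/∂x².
Speed = 1.9145. Information travels along characteristics x = x₀ ± 1.9145t.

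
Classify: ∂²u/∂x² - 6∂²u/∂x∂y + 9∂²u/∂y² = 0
Parabolic (discriminant = 0).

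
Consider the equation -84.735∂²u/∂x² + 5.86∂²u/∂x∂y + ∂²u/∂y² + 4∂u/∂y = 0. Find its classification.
Hyperbolic. (A = -84.735, B = 5.86, C = 1 gives B² - 4AC = 373.2796.)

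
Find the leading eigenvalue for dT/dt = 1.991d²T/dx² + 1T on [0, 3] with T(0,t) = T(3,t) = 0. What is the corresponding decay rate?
Eigenvalues: λₙ = 1.991n²π²/3² - 1.
First three modes:
  n=1: λ₁ = 1.991π²/3² - 1 ≈ 1.183
  n=2: λ₂ = 7.964π²/3² - 1 ≈ 7.734
  n=3: λ₃ = 17.919π²/3² - 1 ≈ 18.65
Since 1.991π²/3² ≈ 2.183 > 1, all λₙ > 0.
The n=1 mode decays slowest → dominates as t → ∞.
Asymptotic: T ~ c₁ sin(πx/3) e^{-λ₁t} with decay rate λ₁ ≈ 1.183.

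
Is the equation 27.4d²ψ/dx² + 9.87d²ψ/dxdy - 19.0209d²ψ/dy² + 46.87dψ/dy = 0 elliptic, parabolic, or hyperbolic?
Computing B² - 4AC with A = 27.4, B = 9.87, C = -19.0209: discriminant = 2182.10754 (positive). Answer: hyperbolic.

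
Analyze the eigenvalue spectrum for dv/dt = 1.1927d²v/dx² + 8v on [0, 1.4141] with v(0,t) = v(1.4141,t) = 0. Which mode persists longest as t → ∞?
Eigenvalues: λₙ = 1.1927n²π²/1.4141² - 8.
First three modes:
  n=1: λ₁ = 1.1927π²/1.4141² - 8 ≈ -2.113
  n=2: λ₂ = 4.7708π²/1.4141² - 8 ≈ 15.547
  n=3: λ₃ = 10.7343π²/1.4141² - 8 ≈ 44.98
Since 1.1927π²/1.4141² ≈ 5.887 < 8, λ₁ < 0.
The n=1 mode grows fastest (−λₙ is largest for n=1) → dominates.
Asymptotic: v ~ c₁ sin(πx/1.4141) e^{2.113t} (exponential growth at rate −λ₁ ≈ 2.113).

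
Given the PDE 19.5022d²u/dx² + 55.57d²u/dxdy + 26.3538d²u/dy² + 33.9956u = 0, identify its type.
The second-order coefficients are A = 19.5022, B = 55.57, C = 26.3538. Since B² - 4AC = 1032.19658656 > 0, this is a hyperbolic PDE.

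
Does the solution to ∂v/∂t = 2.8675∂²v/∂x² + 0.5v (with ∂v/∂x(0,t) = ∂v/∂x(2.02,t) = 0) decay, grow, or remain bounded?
v grows unboundedly. With Neumann BCs the constant mode has diffusion eigenvalue 0, so any r > 0 makes it grow like e^(0.5t); solution grows exponentially.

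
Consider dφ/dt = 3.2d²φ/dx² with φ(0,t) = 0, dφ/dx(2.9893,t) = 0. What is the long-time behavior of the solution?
As t → ∞, φ → 0. Heat escapes through the Dirichlet boundary.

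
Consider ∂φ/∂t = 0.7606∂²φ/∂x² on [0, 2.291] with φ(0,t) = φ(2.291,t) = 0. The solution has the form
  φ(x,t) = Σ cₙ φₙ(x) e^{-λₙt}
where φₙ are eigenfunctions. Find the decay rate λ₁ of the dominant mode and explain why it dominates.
Eigenvalues: λₙ = 0.7606n²π²/2.291².
First three modes:
  n=1: λ₁ = 0.7606π²/2.291² ≈ 1.43
  n=2: λ₂ = 3.0424π²/2.291² ≈ 5.721 (4× faster decay)
  n=3: λ₃ = 6.8454π²/2.291² ≈ 12.872 (9× faster decay)
As t → ∞, higher modes decay exponentially faster. The n=1 mode dominates: φ ~ c₁ sin(πx/2.291) e^{-λ₁t}.
Decay rate: λ₁ = 0.7606π²/2.291² ≈ 1.43.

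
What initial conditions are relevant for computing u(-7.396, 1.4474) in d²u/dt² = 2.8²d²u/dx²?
Domain of dependence: [-11.44872, -3.34328]. Signals travel at speed 2.8, so data within |x - -7.396| ≤ 2.8·1.4474 = 4.05272 can reach the point.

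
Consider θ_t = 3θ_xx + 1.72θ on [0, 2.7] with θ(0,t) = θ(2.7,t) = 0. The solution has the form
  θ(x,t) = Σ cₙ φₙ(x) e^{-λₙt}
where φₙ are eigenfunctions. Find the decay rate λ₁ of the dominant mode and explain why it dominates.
Eigenvalues: λₙ = 3n²π²/2.7² - 1.72.
First three modes:
  n=1: λ₁ = 3π²/2.7² - 1.72 ≈ 2.342
  n=2: λ₂ = 12π²/2.7² - 1.72 ≈ 14.526
  n=3: λ₃ = 27π²/2.7² - 1.72 ≈ 34.834
Since 3π²/2.7² ≈ 4.062 > 1.72, all λₙ > 0.
The n=1 mode decays slowest → dominates as t → ∞.
Asymptotic: θ ~ c₁ sin(πx/2.7) e^{-λ₁t} with decay rate λ₁ ≈ 2.342.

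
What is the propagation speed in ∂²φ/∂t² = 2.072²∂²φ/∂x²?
Speed = 2.072. Information travels along characteristics x = x₀ ± 2.072t.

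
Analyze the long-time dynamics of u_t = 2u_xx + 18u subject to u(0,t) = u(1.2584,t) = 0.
Long-time behavior: u grows unboundedly. Reaction dominates diffusion (r=18 > κπ²/L²≈12.47); solution grows exponentially.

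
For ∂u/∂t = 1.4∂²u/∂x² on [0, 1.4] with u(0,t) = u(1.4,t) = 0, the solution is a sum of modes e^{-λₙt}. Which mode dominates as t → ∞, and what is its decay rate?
Eigenvalues: λₙ = 1.4n²π²/1.4².
First three modes:
  n=1: λ₁ = 1.4π²/1.4² ≈ 7.05
  n=2: λ₂ = 5.6π²/1.4² ≈ 28.199 (4× faster decay)
  n=3: λ₃ = 12.6π²/1.4² ≈ 63.447 (9× faster decay)
As t → ∞, higher modes decay exponentially faster. The n=1 mode dominates: u ~ c₁ sin(πx/1.4) e^{-λ₁t}.
Decay rate: λ₁ = 1.4π²/1.4² ≈ 7.05.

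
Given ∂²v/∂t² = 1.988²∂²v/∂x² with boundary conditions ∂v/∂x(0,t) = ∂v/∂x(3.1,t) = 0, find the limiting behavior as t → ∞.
v oscillates about a mean that drifts linearly in t (generically unbounded; no decay). There is no damping, so the nonconstant modes persist as standing waves (energy conserved, no decay). But with Neumann conditions at both ends the constant mode has eigenvalue 0: the spatial mean M(t) of v satisfies M'' = 0, so M(t) = M(0) + M'(0)·t. Unless the initial velocity has zero mean (∫v_t(x,0)dx = 0), the solution grows linearly in t (unbounded, though not exponentially); if it does have zero mean, the solution stays bounded and simply oscillates.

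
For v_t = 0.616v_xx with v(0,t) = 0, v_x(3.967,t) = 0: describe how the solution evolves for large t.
v → 0. Heat escapes through the Dirichlet boundary.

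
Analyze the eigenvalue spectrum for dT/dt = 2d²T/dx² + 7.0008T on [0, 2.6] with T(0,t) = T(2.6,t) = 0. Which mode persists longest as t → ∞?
Eigenvalues: λₙ = 2n²π²/2.6² - 7.0008.
First three modes:
  n=1: λ₁ = 2π²/2.6² - 7.0008 ≈ -4.081
  n=2: λ₂ = 8π²/2.6² - 7.0008 ≈ 4.679
  n=3: λ₃ = 18π²/2.6² - 7.0008 ≈ 19.279
Since 2π²/2.6² ≈ 2.92 < 7.0008, λ₁ < 0.
The n=1 mode grows fastest (−λₙ is largest for n=1) → dominates.
Asymptotic: T ~ c₁ sin(πx/2.6) e^{4.081t} (exponential growth at rate −λ₁ ≈ 4.081).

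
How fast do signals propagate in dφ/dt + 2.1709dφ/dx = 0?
Speed = 2.1709. Information travels along x - 2.1709t = const (rightward).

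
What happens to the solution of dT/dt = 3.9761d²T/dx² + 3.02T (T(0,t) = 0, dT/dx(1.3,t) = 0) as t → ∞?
T → 0. Diffusion dominates reaction (r=3.02 < κπ²/(4L²)≈5.81); solution decays.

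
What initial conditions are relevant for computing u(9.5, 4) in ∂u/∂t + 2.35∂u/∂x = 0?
A single point: x = 0.1. The characteristic through (9.5, 4) is x - 2.35t = const, so x = 9.5 - 2.35·4 = 0.1.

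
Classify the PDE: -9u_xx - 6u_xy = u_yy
Rewriting in standard form: -9u_xx - 6u_xy - u_yy = 0. A = -9, B = -6, C = -1. Discriminant B² - 4AC = 0. Since 0 = 0, parabolic.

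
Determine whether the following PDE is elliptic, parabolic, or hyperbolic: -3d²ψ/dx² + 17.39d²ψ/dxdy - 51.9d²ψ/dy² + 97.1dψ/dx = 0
Coefficients: A = -3, B = 17.39, C = -51.9. B² - 4AC = -320.3879, which is negative, so the equation is elliptic.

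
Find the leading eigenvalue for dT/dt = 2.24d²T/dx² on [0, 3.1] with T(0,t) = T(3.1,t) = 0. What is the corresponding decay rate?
Eigenvalues: λₙ = 2.24n²π²/3.1².
First three modes:
  n=1: λ₁ = 2.24π²/3.1² ≈ 2.301
  n=2: λ₂ = 8.96π²/3.1² ≈ 9.202 (4× faster decay)
  n=3: λ₃ = 20.16π²/3.1² ≈ 20.705 (9× faster decay)
As t → ∞, higher modes decay exponentially faster. The n=1 mode dominates: T ~ c₁ sin(πx/3.1) e^{-λ₁t}.
Decay rate: λ₁ = 2.24π²/3.1² ≈ 2.301.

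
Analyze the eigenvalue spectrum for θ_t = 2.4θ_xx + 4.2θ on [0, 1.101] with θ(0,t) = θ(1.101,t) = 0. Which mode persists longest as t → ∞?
Eigenvalues: λₙ = 2.4n²π²/1.101² - 4.2.
First three modes:
  n=1: λ₁ = 2.4π²/1.101² - 4.2 ≈ 15.341
  n=2: λ₂ = 9.6π²/1.101² - 4.2 ≈ 73.962
  n=3: λ₃ = 21.6π²/1.101² - 4.2 ≈ 171.665
Since 2.4π²/1.101² ≈ 19.541 > 4.2, all λₙ > 0.
The n=1 mode decays slowest → dominates as t → ∞.
Asymptotic: θ ~ c₁ sin(πx/1.101) e^{-λ₁t} with decay rate λ₁ ≈ 15.341.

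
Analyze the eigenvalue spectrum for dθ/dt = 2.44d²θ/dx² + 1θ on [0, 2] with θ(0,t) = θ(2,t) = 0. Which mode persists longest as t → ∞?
Eigenvalues: λₙ = 2.44n²π²/2² - 1.
First three modes:
  n=1: λ₁ = 2.44π²/2² - 1 ≈ 5.02
  n=2: λ₂ = 9.76π²/2² - 1 ≈ 23.082
  n=3: λ₃ = 21.96π²/2² - 1 ≈ 53.184
Since 2.44π²/2² ≈ 6.02 > 1, all λₙ > 0.
The n=1 mode decays slowest → dominates as t → ∞.
Asymptotic: θ ~ c₁ sin(πx/2) e^{-λ₁t} with decay rate λ₁ ≈ 5.02.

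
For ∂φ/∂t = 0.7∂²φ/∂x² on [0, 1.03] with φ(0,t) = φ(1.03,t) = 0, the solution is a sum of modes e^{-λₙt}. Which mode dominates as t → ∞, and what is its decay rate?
Eigenvalues: λₙ = 0.7n²π²/1.03².
First three modes:
  n=1: λ₁ = 0.7π²/1.03² ≈ 6.512
  n=2: λ₂ = 2.8π²/1.03² ≈ 26.049 (4× faster decay)
  n=3: λ₃ = 6.3π²/1.03² ≈ 58.609 (9× faster decay)
As t → ∞, higher modes decay exponentially faster. The n=1 mode dominates: φ ~ c₁ sin(πx/1.03) e^{-λ₁t}.
Decay rate: λ₁ = 0.7π²/1.03² ≈ 6.512.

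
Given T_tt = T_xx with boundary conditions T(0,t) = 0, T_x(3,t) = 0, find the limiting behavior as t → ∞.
T oscillates (no decay). Energy is conserved; the solution oscillates indefinitely as standing waves.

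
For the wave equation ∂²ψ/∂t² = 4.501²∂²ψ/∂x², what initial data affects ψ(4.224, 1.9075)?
Domain of dependence: [-4.3616575, 12.8096575]. Signals travel at speed 4.501, so data within |x - 4.224| ≤ 4.501·1.9075 = 8.5856575 can reach the point.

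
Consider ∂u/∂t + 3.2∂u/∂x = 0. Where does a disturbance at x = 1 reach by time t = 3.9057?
At x = 13.49824. The characteristic carries data from (1, 0) to (13.49824, 3.9057).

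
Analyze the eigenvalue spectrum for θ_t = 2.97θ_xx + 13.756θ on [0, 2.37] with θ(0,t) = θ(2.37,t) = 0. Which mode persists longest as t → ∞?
Eigenvalues: λₙ = 2.97n²π²/2.37² - 13.756.
First three modes:
  n=1: λ₁ = 2.97π²/2.37² - 13.756 ≈ -8.537
  n=2: λ₂ = 11.88π²/2.37² - 13.756 ≈ 7.119
  n=3: λ₃ = 26.73π²/2.37² - 13.756 ≈ 33.212
Since 2.97π²/2.37² ≈ 5.219 < 13.756, λ₁ < 0.
The n=1 mode grows fastest (−λₙ is largest for n=1) → dominates.
Asymptotic: θ ~ c₁ sin(πx/2.37) e^{8.537t} (exponential growth at rate −λ₁ ≈ 8.537).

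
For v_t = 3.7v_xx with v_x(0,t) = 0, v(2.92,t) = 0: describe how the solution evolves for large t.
v → 0. Heat escapes through the Dirichlet boundary.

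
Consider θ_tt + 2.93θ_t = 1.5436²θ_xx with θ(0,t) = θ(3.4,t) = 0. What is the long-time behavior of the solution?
As t → ∞, θ → 0. Damping (γ=2.93) dissipates energy; oscillations decay exponentially.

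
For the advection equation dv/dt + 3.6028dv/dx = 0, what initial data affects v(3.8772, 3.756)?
A single point: x = -9.6549168. The characteristic through (3.8772, 3.756) is x - 3.6028t = const, so x = 3.8772 - 3.6028·3.756 = -9.6549168.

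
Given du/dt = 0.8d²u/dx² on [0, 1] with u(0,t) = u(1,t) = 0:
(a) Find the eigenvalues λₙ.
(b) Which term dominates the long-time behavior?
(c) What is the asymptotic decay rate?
Eigenvalues: λₙ = 0.8n²π².
First three modes:
  n=1: λ₁ = 0.8π² ≈ 7.896
  n=2: λ₂ = 3.2π² ≈ 31.583 (4× faster decay)
  n=3: λ₃ = 7.2π² ≈ 71.061 (9× faster decay)
As t → ∞, higher modes decay exponentially faster. The n=1 mode dominates: u ~ c₁ sin(πx) e^{-λ₁t}.
Decay rate: λ₁ = 0.8π² ≈ 7.896.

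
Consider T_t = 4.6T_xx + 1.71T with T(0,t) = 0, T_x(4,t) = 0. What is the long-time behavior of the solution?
As t → ∞, T grows unboundedly. Reaction dominates diffusion (r=1.71 > κπ²/(4L²)≈0.71); solution grows exponentially.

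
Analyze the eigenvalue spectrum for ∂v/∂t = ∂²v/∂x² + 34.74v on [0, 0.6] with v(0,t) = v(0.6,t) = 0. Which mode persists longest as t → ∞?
Eigenvalues: λₙ = n²π²/0.6² - 34.74.
First three modes:
  n=1: λ₁ = π²/0.6² - 34.74 ≈ -7.324
  n=2: λ₂ = 4π²/0.6² - 34.74 ≈ 74.922
  n=3: λ₃ = 9π²/0.6² - 34.74 ≈ 212
Since π²/0.6² ≈ 27.416 < 34.74, λ₁ < 0.
The n=1 mode grows fastest (−λₙ is largest for n=1) → dominates.
Asymptotic: v ~ c₁ sin(πx/0.6) e^{7.324t} (exponential growth at rate −λ₁ ≈ 7.324).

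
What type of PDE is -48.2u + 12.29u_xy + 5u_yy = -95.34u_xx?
Rewriting in standard form: 95.34u_xx + 12.29u_xy + 5u_yy - 48.2u = 0. With A = 95.34, B = 12.29, C = 5, the discriminant is -1755.7559. This is an elliptic PDE.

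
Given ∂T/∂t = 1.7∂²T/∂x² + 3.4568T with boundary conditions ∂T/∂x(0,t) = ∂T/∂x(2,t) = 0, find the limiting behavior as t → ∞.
T grows unboundedly. With Neumann BCs the constant mode has diffusion eigenvalue 0, so any r > 0 makes it grow like e^(3.4568t); solution grows exponentially.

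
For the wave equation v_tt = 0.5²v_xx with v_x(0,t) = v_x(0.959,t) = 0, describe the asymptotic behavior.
v oscillates about a mean that drifts linearly in t (generically unbounded; no decay). There is no damping, so the nonconstant modes persist as standing waves (energy conserved, no decay). But with Neumann conditions at both ends the constant mode has eigenvalue 0: the spatial mean M(t) of v satisfies M'' = 0, so M(t) = M(0) + M'(0)·t. Unless the initial velocity has zero mean (∫v_t(x,0)dx = 0), the solution grows linearly in t (unbounded, though not exponentially); if it does have zero mean, the solution stays bounded and simply oscillates.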